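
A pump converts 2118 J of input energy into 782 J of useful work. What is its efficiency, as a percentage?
η = W_out/W_in = 782/2118 = 36.92%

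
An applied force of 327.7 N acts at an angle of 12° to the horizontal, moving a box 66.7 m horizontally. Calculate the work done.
W = F·d·cosθ = (327.7)(66.7)cos(12°) = 21380 J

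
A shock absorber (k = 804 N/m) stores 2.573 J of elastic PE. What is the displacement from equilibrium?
x = √(2·PE/k) = √(2·2.573/804) = 0.08 m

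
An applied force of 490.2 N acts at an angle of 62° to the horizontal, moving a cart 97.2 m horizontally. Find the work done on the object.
W = F·d·cosθ = (490.2)(97.2)cos(62°) = 22370 J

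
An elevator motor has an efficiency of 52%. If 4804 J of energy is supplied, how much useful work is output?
W_out = η·W_in = 0.52·4804 = 2498.08 J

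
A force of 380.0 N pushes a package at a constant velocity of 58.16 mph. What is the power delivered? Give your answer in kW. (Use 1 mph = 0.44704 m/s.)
Convert to SI: F = 380.0 N, v = 25.9998 m/s
P = Fv = (380.0)(25.9998) = 9879.94 W = 9.88 kW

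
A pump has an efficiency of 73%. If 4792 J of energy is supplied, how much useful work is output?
W_out = η·W_in = 0.73·4792 = 3498.16 J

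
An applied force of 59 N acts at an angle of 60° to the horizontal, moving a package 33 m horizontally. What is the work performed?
W = F·d·cosθ = (59)(33)cos(60°) = 973.5 J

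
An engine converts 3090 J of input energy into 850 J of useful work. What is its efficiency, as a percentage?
η = W_out/W_in = 850/3090 = 27.51%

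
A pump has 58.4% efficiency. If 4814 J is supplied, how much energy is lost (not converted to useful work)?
W_lost = W_in(1 − η) = 4814·(1 − 0.584) = 2003 J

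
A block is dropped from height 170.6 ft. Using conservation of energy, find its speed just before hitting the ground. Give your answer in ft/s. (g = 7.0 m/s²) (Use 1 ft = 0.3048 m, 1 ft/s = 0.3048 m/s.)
Convert to SI: h = 51.9989 m
mgh = ½mv² ⇒ v = √(2gh) = √(2·7.0·51.9989) = 26.9812 m/s = 88.52 ft/s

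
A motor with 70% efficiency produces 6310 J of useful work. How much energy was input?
W_in = W_out/η = 6310/0.7 = 9014 J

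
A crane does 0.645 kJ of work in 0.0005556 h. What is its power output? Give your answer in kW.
Convert to SI: W = 645.0 J, t = 2.00016 s
P = W/t = 645.0/2.00016 = 322.474 W = 0.3225 kW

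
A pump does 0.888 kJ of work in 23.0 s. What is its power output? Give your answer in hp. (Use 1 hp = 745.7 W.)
Convert to SI: W = 888.0 J, t = 23.0 s
P = W/t = 888.0/23.0 = 38.6087 W = 0.05178 hp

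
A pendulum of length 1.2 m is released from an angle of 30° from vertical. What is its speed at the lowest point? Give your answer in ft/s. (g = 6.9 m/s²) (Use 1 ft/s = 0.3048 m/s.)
h = L(1 − cosθ) = 1.2(1 − cos30°) = 0.16077 m
v = √(2gh) = √(2·6.9·0.16077) = 1.4895 m/s = 4.887 ft/s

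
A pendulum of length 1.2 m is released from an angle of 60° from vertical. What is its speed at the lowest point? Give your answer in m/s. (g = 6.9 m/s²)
h = L(1 − cosθ) = 1.2(1 − cos60°) = 0.6 m
v = √(2gh) = √(2·6.9·0.6) = 2.877 m/s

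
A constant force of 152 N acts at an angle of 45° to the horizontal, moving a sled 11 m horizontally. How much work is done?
W = F·d·cosθ = (152)(11)cos(45°) = 1182 J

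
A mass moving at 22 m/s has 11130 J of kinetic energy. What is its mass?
m = 2·KE/v² = 2·11130/(22)² = 45.99 kg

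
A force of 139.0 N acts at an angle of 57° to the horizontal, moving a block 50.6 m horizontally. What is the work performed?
W = F·d·cosθ = (139.0)(50.6)cos(57°) = 3831 J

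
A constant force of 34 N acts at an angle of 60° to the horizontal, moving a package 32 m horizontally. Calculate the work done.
W = F·d·cosθ = (34)(32)cos(60°) = 544.0 J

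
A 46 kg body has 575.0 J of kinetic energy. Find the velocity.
v = √(2·KE/m) = √(2·575.0/46) = 5.0 m/s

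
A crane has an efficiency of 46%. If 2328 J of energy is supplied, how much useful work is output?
W_out = η·W_in = 0.46·2328 = 1070.88 J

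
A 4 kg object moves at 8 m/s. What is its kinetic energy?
KE = ½mv² = ½(4)(8)² = 128.0 J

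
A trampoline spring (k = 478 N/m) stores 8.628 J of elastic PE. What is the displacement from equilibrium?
x = √(2·PE/k) = √(2·8.628/478) = 0.19 m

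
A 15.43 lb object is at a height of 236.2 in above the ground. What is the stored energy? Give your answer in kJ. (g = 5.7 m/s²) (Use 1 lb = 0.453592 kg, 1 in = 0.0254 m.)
Convert to SI: m = 6.99892 kg, h = 5.99948 m
PE = mgh = (6.99892)(5.7)(5.99948) = 239.342 J = 0.2393 kJ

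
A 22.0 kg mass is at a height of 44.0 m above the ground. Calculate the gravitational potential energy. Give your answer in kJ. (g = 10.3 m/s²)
PE = mgh = (22.0)(10.3)(44.0) = 9970.4 J = 9.97 kJ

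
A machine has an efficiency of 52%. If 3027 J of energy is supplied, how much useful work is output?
W_out = η·W_in = 0.52·3027 = 1574.04 J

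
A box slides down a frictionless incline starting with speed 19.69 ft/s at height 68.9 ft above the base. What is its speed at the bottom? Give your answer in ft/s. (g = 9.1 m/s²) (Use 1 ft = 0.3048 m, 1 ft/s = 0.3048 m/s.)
Convert to SI: v₀ = 6.00151 m/s, h = 21.0007 m
½mv₀² + mgh = ½mv² ⇒ v = √(v₀² + 2gh) = √(6.00151² + 2·9.1·21.0007) = 20.4507 m/s = 67.1 ft/s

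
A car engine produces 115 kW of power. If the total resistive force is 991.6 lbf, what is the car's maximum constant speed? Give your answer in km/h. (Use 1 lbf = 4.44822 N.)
Convert to SI: F = 4410.85 N
P = Fv ⇒ v = P/F = 115000 W/4410.85 N = 26.072 m/s = 93.86 km/h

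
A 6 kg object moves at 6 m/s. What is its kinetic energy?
KE = ½mv² = ½(6)(6)² = 108.0 J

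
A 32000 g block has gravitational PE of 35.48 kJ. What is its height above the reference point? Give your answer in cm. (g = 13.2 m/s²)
Convert to SI: m = 32.0 kg, PE = 35480.0 J
h = PE/(mg) = 35480.0/(32.0·13.2) = 83.9962 m = 8400 cm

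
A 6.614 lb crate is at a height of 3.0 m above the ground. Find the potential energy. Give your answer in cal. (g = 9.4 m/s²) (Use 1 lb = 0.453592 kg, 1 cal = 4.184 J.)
Convert to SI: m = 3.00006 kg, h = 3.0 m
PE = mgh = (3.00006)(9.4)(3.0) = 84.6016 J = 20.22 cal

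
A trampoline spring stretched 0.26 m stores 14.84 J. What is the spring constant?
k = 2·PE/x² = 2·14.84/(0.26)² = 439.1 N/m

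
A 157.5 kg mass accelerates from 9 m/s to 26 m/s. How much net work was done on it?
W = ΔKE = ½m(v₂² − v₁²) = ½(157.5)(26² − 9²) = 46856.25 J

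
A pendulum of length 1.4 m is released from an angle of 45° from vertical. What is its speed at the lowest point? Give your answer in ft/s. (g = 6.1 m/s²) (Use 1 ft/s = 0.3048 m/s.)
h = L(1 − cosθ) = 1.4(1 − cos45°) = 0.410051 m
v = √(2gh) = √(2·6.1·0.410051) = 2.23665 m/s = 7.338 ft/s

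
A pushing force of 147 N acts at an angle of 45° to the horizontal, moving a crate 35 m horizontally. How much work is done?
W = F·d·cosθ = (147)(35)cos(45°) = 3638 J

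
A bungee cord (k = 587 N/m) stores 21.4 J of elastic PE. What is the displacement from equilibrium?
x = √(2·PE/k) = √(2·21.4/587) = 0.27 m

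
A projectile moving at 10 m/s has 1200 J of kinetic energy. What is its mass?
m = 2·KE/v² = 2·1200/(10)² = 24.0 kg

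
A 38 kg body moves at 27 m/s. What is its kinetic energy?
KE = ½mv² = ½(38)(27)² = 13851.0 J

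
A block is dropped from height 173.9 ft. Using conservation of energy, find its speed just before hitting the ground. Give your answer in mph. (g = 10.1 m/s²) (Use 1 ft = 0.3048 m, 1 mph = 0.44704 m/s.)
Convert to SI: h = 53.0047 m
mgh = ½mv² ⇒ v = √(2gh) = √(2·10.1·53.0047) = 32.7215 m/s = 73.2 mph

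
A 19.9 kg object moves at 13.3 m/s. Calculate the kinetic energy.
KE = ½mv² = ½(19.9)(13.3)² = 1760 J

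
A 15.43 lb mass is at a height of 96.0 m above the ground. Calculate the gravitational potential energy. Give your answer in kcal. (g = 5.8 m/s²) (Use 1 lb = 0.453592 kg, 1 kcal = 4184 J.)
Convert to SI: m = 6.99892 kg, h = 96.0 m
PE = mgh = (6.99892)(5.8)(96.0) = 3897.0 J = 0.9314 kcal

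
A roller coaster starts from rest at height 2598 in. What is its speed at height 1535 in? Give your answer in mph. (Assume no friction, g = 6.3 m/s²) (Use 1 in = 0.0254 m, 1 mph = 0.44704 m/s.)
Convert to SI: h₁−h₂ = 27.0002 m
mgh₁ = mgh₂ + ½mv² ⇒ v = √(2g(h₁−h₂)) = √(2·6.3·27.0002) = 18.4446 m/s = 41.26 mph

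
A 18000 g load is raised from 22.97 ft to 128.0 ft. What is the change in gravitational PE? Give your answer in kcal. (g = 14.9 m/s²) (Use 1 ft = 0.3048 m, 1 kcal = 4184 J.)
Convert to SI: m = 18.0 kg, Δh = 32.0131 m
ΔPE = mgΔh = (18.0)(14.9)(32.0131) = 8585.93 J = 2.052 kcal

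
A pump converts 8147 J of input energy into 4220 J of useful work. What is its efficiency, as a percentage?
η = W_out/W_in = 4220/8147 = 51.8%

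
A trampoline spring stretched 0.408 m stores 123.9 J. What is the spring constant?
k = 2·PE/x² = 2·123.9/(0.408)² = 1489 N/m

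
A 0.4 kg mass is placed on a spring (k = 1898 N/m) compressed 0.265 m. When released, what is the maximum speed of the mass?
½kx² = ½mv² ⇒ v = x√(k/m) = (0.265)√(1898/0.4) = 18.25 m/s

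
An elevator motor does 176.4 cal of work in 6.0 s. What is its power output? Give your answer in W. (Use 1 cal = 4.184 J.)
Convert to SI: W = 738.058 J, t = 6.0 s
P = W/t = 738.058/6.0 = 123.0 W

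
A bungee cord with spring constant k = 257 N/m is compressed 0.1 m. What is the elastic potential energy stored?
PE = ½kx² = ½(257)(0.1)² = 1.285 J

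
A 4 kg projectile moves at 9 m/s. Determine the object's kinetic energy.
KE = ½mv² = ½(4)(9)² = 162.0 J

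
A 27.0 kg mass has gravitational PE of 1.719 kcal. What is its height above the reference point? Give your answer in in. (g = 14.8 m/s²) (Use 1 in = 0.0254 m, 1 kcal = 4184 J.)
Convert to SI: m = 27.0 kg, PE = 7192.3 J
h = PE/(mg) = 7192.3/(27.0·14.8) = 17.9987 m = 708.6 in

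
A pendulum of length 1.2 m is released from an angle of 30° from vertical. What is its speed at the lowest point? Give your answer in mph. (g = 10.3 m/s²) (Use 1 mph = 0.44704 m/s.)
h = L(1 − cosθ) = 1.2(1 − cos30°) = 0.16077 m
v = √(2gh) = √(2·10.3·0.16077) = 1.81985 m/s = 4.071 mph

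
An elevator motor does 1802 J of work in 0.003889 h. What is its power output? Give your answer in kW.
Convert to SI: W = 1802.0 J, t = 14.0004 s
P = W/t = 1802.0/14.0004 = 128.711 W = 0.1287 kW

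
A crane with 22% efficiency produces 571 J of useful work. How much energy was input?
W_in = W_out/η = 571/0.22 = 2595 J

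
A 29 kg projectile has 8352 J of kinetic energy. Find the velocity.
v = √(2·KE/m) = √(2·8352/29) = 24.0 m/s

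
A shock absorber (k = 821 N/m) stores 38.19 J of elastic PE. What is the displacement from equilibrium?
x = √(2·PE/k) = √(2·38.19/821) = 0.305 m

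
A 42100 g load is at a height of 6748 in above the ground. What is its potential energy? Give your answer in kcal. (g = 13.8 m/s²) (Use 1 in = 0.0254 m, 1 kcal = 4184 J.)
Convert to SI: m = 42.1 kg, h = 171.399 m
PE = mgh = (42.1)(13.8)(171.399) = 99579.5 J = 23.8 kcal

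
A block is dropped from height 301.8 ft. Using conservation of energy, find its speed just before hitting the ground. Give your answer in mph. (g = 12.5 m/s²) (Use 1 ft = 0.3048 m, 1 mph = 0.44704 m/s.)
Convert to SI: h = 91.9886 m
mgh = ½mv² ⇒ v = √(2gh) = √(2·12.5·91.9886) = 47.9554 m/s = 107.3 mph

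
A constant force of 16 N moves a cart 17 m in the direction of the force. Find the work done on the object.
W = F·d = (16)(17) = 272.0 J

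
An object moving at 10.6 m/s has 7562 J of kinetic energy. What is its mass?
m = 2·KE/v² = 2·7562/(10.6)² = 134.6 kg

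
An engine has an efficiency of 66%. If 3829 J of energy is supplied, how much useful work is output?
W_out = η·W_in = 0.66·3829 = 2527.14 J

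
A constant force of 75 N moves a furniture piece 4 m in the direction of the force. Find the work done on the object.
W = F·d = (75)(4) = 300.0 J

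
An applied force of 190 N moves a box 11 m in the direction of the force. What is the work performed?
W = F·d = (190)(11) = 2090 J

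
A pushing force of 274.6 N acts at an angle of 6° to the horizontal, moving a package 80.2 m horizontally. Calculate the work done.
W = F·d·cosθ = (274.6)(80.2)cos(6°) = 21900 J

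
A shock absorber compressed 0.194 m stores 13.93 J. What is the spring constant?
k = 2·PE/x² = 2·13.93/(0.194)² = 740.2 N/m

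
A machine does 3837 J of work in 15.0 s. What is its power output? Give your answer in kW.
P = W/t = 3837.0/15.0 = 255.8 W = 0.2558 kW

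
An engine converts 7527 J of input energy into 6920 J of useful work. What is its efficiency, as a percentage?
η = W_out/W_in = 6920/7527 = 91.94%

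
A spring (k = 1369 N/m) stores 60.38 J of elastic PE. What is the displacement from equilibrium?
x = √(2·PE/k) = √(2·60.38/1369) = 0.297 m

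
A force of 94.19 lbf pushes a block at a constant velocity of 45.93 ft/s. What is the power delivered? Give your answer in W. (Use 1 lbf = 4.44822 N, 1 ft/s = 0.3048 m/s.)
Convert to SI: F = 418.978 N, v = 13.9995 m/s
P = Fv = (418.978)(13.9995) = 5865 W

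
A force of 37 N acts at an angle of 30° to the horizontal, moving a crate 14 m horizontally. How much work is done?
W = F·d·cosθ = (37)(14)cos(30°) = 448.6 J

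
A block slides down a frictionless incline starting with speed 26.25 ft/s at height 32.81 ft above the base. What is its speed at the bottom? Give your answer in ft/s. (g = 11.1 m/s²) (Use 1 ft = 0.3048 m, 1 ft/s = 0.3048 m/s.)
Convert to SI: v₀ = 8.001 m/s, h = 10.0005 m
½mv₀² + mgh = ½mv² ⇒ v = √(v₀² + 2gh) = √(8.001² + 2·11.1·10.0005) = 16.9123 m/s = 55.49 ft/s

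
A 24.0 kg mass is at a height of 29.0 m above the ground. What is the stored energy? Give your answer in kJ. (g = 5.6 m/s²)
PE = mgh = (24.0)(5.6)(29.0) = 3897.6 J = 3.898 kJ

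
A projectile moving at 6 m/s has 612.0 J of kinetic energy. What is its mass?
m = 2·KE/v² = 2·612.0/(6)² = 34.0 kg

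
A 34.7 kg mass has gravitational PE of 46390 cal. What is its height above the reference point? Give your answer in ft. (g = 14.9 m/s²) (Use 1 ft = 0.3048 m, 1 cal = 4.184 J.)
Convert to SI: m = 34.7 kg, PE = 194096 J
h = PE/(mg) = 194096/(34.7·14.9) = 375.405 m = 1232 ft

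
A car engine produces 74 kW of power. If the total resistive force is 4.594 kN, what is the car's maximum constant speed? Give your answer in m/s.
Convert to SI: F = 4594.0 N
P = Fv ⇒ v = P/F = 74000 W/4594.0 N = 16.11 m/s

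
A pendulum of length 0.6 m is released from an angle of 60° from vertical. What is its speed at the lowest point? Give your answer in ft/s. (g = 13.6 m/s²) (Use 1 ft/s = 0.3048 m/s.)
h = L(1 − cosθ) = 0.6(1 − cos60°) = 0.3 m
v = √(2gh) = √(2·13.6·0.3) = 2.85657 m/s = 9.372 ft/s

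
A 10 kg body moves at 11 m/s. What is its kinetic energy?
KE = ½mv² = ½(10)(11)² = 605.0 J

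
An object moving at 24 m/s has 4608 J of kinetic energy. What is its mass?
m = 2·KE/v² = 2·4608/(24)² = 16.0 kg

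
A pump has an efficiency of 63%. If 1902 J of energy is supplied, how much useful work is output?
W_out = η·W_in = 0.63·1902 = 1198.26 J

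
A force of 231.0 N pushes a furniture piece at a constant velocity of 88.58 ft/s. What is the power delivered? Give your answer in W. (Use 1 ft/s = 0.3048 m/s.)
Convert to SI: F = 231.0 N, v = 26.9992 m/s
P = Fv = (231.0)(26.9992) = 6237 W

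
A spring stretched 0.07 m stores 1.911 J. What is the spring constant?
k = 2·PE/x² = 2·1.911/(0.07)² = 780.0 N/m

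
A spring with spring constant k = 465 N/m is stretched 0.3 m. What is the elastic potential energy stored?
PE = ½kx² = ½(465)(0.3)² = 20.93 J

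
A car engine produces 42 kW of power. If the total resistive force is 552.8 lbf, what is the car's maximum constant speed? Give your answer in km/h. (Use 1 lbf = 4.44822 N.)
Convert to SI: F = 2458.98 N
P = Fv ⇒ v = P/F = 42000 W/2458.98 N = 17.0803 m/s = 61.49 km/h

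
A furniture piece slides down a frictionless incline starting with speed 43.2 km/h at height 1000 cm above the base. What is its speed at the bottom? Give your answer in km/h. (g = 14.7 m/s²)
Convert to SI: v₀ = 12.0 m/s, h = 10.0 m
½mv₀² + mgh = ½mv² ⇒ v = √(v₀² + 2gh) = √(12.0² + 2·14.7·10.0) = 20.9284 m/s = 75.34 km/h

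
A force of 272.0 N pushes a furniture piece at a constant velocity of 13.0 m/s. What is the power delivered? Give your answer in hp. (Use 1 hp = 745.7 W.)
P = Fv = (272.0)(13.0) = 3536.0 W = 4.742 hp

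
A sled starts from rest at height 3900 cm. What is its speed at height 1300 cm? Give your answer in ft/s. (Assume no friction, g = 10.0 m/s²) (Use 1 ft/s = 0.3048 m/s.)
Convert to SI: h₁−h₂ = 26.0 m
mgh₁ = mgh₂ + ½mv² ⇒ v = √(2g(h₁−h₂)) = √(2·10.0·26.0) = 22.8035 m/s = 74.81 ft/s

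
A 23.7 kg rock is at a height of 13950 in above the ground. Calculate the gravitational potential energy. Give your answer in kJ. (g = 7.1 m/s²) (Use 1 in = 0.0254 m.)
Convert to SI: m = 23.7 kg, h = 354.33 m
PE = mgh = (23.7)(7.1)(354.33) = 59623.1 J = 59.62 kJ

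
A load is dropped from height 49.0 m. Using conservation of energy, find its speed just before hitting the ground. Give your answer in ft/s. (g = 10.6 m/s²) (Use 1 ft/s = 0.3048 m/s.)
mgh = ½mv² ⇒ v = √(2gh) = √(2·10.6·49.0) = 32.2304 m/s = 105.7 ft/s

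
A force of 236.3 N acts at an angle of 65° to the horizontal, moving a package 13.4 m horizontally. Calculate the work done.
W = F·d·cosθ = (236.3)(13.4)cos(65°) = 1338 J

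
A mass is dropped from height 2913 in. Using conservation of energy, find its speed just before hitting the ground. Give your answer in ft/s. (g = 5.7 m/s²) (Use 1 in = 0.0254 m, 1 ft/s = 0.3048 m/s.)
Convert to SI: h = 73.9902 m
mgh = ½mv² ⇒ v = √(2gh) = √(2·5.7·73.9902) = 29.0429 m/s = 95.29 ft/s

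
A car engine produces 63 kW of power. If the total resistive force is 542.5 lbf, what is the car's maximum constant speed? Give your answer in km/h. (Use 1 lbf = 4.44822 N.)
Convert to SI: F = 2413.16 N
P = Fv ⇒ v = P/F = 63000 W/2413.16 N = 26.1069 m/s = 93.98 km/h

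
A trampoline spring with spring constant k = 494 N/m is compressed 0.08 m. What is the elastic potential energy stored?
PE = ½kx² = ½(494)(0.08)² = 1.581 J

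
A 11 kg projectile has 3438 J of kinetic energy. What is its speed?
v = √(2·KE/m) = √(2·3438/11) = 25.0 m/s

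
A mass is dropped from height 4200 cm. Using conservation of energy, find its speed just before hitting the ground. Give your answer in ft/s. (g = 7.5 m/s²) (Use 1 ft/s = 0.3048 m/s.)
Convert to SI: h = 42.0 m
mgh = ½mv² ⇒ v = √(2gh) = √(2·7.5·42.0) = 25.0998 m/s = 82.35 ft/s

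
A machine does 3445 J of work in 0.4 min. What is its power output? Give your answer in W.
Convert to SI: W = 3445.0 J, t = 24.0 s
P = W/t = 3445.0/24.0 = 143.5 W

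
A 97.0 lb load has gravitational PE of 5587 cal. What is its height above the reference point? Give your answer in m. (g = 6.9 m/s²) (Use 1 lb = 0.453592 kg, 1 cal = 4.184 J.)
Convert to SI: m = 43.9984 kg, PE = 23376.0 J
h = PE/(mg) = 23376.0/(43.9984·6.9) = 77.0 m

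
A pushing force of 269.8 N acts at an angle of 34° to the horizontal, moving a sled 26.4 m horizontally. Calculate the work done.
W = F·d·cosθ = (269.8)(26.4)cos(34°) = 5905 J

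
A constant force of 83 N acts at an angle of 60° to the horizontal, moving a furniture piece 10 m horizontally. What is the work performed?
W = F·d·cosθ = (83)(10)cos(60°) = 415.0 J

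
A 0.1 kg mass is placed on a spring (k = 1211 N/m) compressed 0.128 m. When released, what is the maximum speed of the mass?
½kx² = ½mv² ⇒ v = x√(k/m) = (0.128)√(1211/0.1) = 14.09 m/s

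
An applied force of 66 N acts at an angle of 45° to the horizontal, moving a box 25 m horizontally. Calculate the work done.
W = F·d·cosθ = (66)(25)cos(45°) = 1167 J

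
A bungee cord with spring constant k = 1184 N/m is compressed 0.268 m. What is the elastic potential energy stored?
PE = ½kx² = ½(1184)(0.268)² = 42.52 J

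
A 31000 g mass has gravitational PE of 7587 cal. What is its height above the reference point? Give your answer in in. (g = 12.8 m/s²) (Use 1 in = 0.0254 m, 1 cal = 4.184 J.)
Convert to SI: m = 31.0 kg, PE = 31744.0 J
h = PE/(mg) = 31744.0/(31.0·12.8) = 80.0 m = 3150 in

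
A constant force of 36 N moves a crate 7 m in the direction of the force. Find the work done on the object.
W = F·d = (36)(7) = 252.0 J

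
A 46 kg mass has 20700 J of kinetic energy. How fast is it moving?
v = √(2·KE/m) = √(2·20700/46) = 30.0 m/s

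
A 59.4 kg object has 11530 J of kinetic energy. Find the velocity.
v = √(2·KE/m) = √(2·11530/59.4) = 19.7 m/s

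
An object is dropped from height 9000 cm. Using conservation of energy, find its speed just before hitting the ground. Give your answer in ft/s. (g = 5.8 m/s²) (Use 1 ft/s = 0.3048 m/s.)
Convert to SI: h = 90.0 m
mgh = ½mv² ⇒ v = √(2gh) = √(2·5.8·90.0) = 32.311 m/s = 106.0 ft/s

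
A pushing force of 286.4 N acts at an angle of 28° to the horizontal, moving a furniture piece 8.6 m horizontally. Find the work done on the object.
W = F·d·cosθ = (286.4)(8.6)cos(28°) = 2175 J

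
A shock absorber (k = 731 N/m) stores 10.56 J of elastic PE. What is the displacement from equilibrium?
x = √(2·PE/k) = √(2·10.56/731) = 0.17 m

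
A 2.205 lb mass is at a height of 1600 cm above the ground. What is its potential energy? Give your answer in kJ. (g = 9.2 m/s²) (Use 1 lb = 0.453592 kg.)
Convert to SI: m = 1.00017 kg, h = 16.0 m
PE = mgh = (1.00017)(9.2)(16.0) = 147.225 J = 0.1472 kJ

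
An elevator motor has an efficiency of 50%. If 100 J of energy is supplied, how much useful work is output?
W_out = η·W_in = 0.5·100 = 50.0 J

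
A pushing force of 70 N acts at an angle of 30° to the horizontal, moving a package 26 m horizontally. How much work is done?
W = F·d·cosθ = (70)(26)cos(30°) = 1576 J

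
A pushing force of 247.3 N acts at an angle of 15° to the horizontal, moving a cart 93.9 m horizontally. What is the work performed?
W = F·d·cosθ = (247.3)(93.9)cos(15°) = 22430 J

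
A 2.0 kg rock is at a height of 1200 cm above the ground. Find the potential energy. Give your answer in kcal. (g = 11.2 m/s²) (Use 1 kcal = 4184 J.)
Convert to SI: m = 2.0 kg, h = 12.0 m
PE = mgh = (2.0)(11.2)(12.0) = 268.8 J = 0.06424 kcal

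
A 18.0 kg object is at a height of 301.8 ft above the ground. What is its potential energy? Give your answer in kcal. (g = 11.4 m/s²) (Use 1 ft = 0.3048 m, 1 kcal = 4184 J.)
Convert to SI: m = 18.0 kg, h = 91.9886 m
PE = mgh = (18.0)(11.4)(91.9886) = 18876.1 J = 4.511 kcal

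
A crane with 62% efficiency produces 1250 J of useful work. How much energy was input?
W_in = W_out/η = 1250/0.62 = 2016 J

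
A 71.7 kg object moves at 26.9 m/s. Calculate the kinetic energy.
KE = ½mv² = ½(71.7)(26.9)² = 25940 J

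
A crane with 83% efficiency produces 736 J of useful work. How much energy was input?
W_in = W_out/η = 736/0.83 = 886.7 J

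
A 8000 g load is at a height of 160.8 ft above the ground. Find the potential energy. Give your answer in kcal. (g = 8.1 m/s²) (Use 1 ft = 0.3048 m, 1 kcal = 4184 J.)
Convert to SI: m = 8.0 kg, h = 49.0118 m
PE = mgh = (8.0)(8.1)(49.0118) = 3175.97 J = 0.7591 kcal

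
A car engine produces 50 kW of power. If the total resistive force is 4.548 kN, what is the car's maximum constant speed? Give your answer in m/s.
Convert to SI: F = 4548.0 N
P = Fv ⇒ v = P/F = 50000 W/4548.0 N = 10.99 m/s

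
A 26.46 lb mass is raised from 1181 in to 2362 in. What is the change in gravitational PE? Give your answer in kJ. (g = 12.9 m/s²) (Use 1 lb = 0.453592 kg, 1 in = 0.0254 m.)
Convert to SI: m = 12.002 kg, Δh = 29.9974 m
ΔPE = mgΔh = (12.002)(12.9)(29.9974) = 4644.39 J = 4.644 kJ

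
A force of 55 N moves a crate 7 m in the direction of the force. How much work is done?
W = F·d = (55)(7) = 385.0 J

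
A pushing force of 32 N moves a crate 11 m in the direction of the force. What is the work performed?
W = F·d = (32)(11) = 352.0 J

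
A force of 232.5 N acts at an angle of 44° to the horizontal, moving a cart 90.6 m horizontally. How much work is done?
W = F·d·cosθ = (232.5)(90.6)cos(44°) = 15150 J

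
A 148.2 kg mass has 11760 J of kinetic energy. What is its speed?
v = √(2·KE/m) = √(2·11760/148.2) = 12.6 m/s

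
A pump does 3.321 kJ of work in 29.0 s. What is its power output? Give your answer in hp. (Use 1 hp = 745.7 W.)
Convert to SI: W = 3321.0 J, t = 29.0 s
P = W/t = 3321.0/29.0 = 114.517 W = 0.1536 hp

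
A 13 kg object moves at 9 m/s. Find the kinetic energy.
KE = ½mv² = ½(13)(9)² = 526.5 J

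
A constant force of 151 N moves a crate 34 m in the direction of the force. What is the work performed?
W = F·d = (151)(34) = 5134 J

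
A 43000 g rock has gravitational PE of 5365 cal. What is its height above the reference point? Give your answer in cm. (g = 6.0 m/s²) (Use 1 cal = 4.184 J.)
Convert to SI: m = 43.0 kg, PE = 22447.2 J
h = PE/(mg) = 22447.2/(43.0·6.0) = 87.0045 m = 8700 cm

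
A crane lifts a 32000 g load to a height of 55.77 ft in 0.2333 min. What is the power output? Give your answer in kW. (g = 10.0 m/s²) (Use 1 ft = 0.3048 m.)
Convert to SI: m = 32.0 kg, h = 16.9987 m, t = 13.998 s
P = mgh/t = (32.0)(10.0)(16.9987)/13.998 = 388.597 W = 0.3886 kW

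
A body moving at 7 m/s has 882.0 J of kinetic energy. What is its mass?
m = 2·KE/v² = 2·882.0/(7)² = 36.0 kg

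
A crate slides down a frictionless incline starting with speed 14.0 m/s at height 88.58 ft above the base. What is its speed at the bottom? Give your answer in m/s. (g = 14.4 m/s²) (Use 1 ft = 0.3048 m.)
Convert to SI: v₀ = 14.0 m/s, h = 26.9992 m
½mv₀² + mgh = ½mv² ⇒ v = √(v₀² + 2gh) = √(14.0² + 2·14.4·26.9992) = 31.2 m/s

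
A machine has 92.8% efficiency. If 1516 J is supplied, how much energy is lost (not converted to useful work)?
W_lost = W_in(1 − η) = 1516·(1 − 0.928) = 109.2 J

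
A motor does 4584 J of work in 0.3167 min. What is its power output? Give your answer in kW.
Convert to SI: W = 4584.0 J, t = 19.002 s
P = W/t = 4584.0/19.002 = 241.238 W = 0.2412 kW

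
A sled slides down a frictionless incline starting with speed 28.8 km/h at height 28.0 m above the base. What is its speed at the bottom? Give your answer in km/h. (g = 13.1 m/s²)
Convert to SI: v₀ = 8.0 m/s, h = 28.0 m
½mv₀² + mgh = ½mv² ⇒ v = √(v₀² + 2gh) = √(8.0² + 2·13.1·28.0) = 28.2418 m/s = 101.7 km/h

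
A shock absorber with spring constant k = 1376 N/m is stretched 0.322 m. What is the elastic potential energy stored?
PE = ½kx² = ½(1376)(0.322)² = 71.33 J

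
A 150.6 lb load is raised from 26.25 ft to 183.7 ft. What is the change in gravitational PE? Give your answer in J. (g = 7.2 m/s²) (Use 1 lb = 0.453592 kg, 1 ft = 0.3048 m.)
Convert to SI: m = 68.311 kg, Δh = 47.9908 m
ΔPE = mgΔh = (68.311)(7.2)(47.9908) = 23600 J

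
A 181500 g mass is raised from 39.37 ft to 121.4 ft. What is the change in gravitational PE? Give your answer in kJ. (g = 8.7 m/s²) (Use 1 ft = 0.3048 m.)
Convert to SI: m = 181.5 kg, Δh = 25.0027 m
ΔPE = mgΔh = (181.5)(8.7)(25.0027) = 39480.6 J = 39.48 kJ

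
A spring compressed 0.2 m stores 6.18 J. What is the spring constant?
k = 2·PE/x² = 2·6.18/(0.2)² = 309.0 N/m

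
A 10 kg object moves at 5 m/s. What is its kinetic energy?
KE = ½mv² = ½(10)(5)² = 125.0 J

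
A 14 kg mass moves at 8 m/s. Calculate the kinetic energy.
KE = ½mv² = ½(14)(8)² = 448.0 J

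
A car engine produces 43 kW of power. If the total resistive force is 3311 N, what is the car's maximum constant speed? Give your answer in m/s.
P = Fv ⇒ v = P/F = 43000 W/3311.0 N = 12.99 m/s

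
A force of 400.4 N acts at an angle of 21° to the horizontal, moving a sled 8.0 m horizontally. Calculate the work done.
W = F·d·cosθ = (400.4)(8.0)cos(21°) = 2990 J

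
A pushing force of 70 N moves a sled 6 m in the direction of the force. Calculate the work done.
W = F·d = (70)(6) = 420.0 J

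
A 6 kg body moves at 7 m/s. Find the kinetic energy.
KE = ½mv² = ½(6)(7)² = 147.0 J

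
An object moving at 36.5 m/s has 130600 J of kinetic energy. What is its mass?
m = 2·KE/v² = 2·130600/(36.5)² = 196.1 kg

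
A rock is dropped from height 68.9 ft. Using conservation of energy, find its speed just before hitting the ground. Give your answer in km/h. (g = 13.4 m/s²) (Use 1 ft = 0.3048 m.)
Convert to SI: h = 21.0007 m
mgh = ½mv² ⇒ v = √(2gh) = √(2·13.4·21.0007) = 23.7238 m/s = 85.41 km/h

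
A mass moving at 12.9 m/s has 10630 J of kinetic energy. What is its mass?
m = 2·KE/v² = 2·10630/(12.9)² = 127.8 kg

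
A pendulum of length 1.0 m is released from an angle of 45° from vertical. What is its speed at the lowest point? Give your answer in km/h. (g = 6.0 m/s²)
h = L(1 − cosθ) = 1.0(1 − cos45°) = 0.292893 m
v = √(2gh) = √(2·6.0·0.292893) = 1.87476 m/s = 6.749 km/h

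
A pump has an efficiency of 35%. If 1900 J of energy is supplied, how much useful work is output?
W_out = η·W_in = 0.35·1900 = 665.0 J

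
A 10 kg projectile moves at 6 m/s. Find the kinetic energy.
KE = ½mv² = ½(10)(6)² = 180.0 J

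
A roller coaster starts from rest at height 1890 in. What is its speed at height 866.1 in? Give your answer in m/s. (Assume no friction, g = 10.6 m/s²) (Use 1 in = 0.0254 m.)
Convert to SI: h₁−h₂ = 26.0071 m
mgh₁ = mgh₂ + ½mv² ⇒ v = √(2g(h₁−h₂)) = √(2·10.6·26.0071) = 23.48 m/s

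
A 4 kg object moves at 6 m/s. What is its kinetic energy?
KE = ½mv² = ½(4)(6)² = 72.0 J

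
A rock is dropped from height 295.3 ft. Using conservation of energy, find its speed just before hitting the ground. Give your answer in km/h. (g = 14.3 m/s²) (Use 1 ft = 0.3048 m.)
Convert to SI: h = 90.0074 m
mgh = ½mv² ⇒ v = √(2gh) = √(2·14.3·90.0074) = 50.7367 m/s = 182.7 km/h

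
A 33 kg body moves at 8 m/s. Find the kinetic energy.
KE = ½mv² = ½(33)(8)² = 1056.0 J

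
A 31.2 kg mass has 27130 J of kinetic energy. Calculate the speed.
v = √(2·KE/m) = √(2·27130/31.2) = 41.7 m/s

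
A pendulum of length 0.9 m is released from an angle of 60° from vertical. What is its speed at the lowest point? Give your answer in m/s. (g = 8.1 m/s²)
h = L(1 − cosθ) = 0.9(1 − cos60°) = 0.45 m
v = √(2gh) = √(2·8.1·0.45) = 2.7 m/s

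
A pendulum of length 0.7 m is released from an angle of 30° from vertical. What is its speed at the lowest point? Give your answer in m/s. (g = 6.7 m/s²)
h = L(1 − cosθ) = 0.7(1 − cos30°) = 0.0937822 m
v = √(2gh) = √(2·6.7·0.0937822) = 1.121 m/s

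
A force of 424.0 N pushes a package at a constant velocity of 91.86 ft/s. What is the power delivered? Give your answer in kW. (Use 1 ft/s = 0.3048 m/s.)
Convert to SI: F = 424.0 N, v = 27.9989 m/s
P = Fv = (424.0)(27.9989) = 11871.5 W = 11.87 kW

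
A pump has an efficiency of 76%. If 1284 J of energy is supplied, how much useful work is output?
W_out = η·W_in = 0.76·1284 = 975.84 J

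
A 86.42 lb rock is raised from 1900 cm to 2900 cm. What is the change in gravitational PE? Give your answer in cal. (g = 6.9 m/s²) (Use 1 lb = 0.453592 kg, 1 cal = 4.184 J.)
Convert to SI: m = 39.1994 kg, Δh = 10.0 m
ΔPE = mgΔh = (39.1994)(6.9)(10.0) = 2704.76 J = 646.5 cal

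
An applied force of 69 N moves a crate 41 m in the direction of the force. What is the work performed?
W = F·d = (69)(41) = 2829 J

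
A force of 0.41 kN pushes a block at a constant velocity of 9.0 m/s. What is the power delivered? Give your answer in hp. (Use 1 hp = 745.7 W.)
Convert to SI: F = 410.0 N, v = 9.0 m/s
P = Fv = (410.0)(9.0) = 3690.0 W = 4.948 hp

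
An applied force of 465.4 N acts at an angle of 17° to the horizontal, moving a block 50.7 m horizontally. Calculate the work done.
W = F·d·cosθ = (465.4)(50.7)cos(17°) = 22560 J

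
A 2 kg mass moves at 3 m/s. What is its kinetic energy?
KE = ½mv² = ½(2)(3)² = 9.0 J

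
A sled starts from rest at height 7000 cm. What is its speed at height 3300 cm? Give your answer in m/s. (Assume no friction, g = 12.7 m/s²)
Convert to SI: h₁−h₂ = 37.0 m
mgh₁ = mgh₂ + ½mv² ⇒ v = √(2g(h₁−h₂)) = √(2·12.7·37.0) = 30.66 m/s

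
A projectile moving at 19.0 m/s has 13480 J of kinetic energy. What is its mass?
m = 2·KE/v² = 2·13480/(19.0)² = 74.68 kg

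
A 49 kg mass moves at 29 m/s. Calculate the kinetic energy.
KE = ½mv² = ½(49)(29)² = 20604.5 J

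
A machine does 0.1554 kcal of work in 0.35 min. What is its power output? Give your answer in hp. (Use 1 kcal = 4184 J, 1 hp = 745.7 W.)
Convert to SI: W = 650.194 J, t = 21.0 s
P = W/t = 650.194/21.0 = 30.9616 W = 0.04152 hp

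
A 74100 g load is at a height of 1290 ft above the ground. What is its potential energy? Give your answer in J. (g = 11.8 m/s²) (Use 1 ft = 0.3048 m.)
Convert to SI: m = 74.1 kg, h = 393.192 m
PE = mgh = (74.1)(11.8)(393.192) = 343800 J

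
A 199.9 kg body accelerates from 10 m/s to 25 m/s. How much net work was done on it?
W = ΔKE = ½m(v₂² − v₁²) = ½(199.9)(25² − 10²) = 52473.75 J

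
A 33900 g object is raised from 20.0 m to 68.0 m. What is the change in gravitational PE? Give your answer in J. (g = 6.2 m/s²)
Convert to SI: m = 33.9 kg, Δh = 48.0 m
ΔPE = mgΔh = (33.9)(6.2)(48.0) = 10090 J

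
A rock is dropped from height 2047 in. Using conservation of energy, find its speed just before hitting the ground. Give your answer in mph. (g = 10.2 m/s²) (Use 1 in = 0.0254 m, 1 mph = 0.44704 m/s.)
Convert to SI: h = 51.9938 m
mgh = ½mv² ⇒ v = √(2gh) = √(2·10.2·51.9938) = 32.568 m/s = 72.85 mph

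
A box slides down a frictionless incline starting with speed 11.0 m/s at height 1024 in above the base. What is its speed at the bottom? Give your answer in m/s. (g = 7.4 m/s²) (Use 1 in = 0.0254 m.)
Convert to SI: v₀ = 11.0 m/s, h = 26.0096 m
½mv₀² + mgh = ½mv² ⇒ v = √(v₀² + 2gh) = √(11.0² + 2·7.4·26.0096) = 22.49 m/s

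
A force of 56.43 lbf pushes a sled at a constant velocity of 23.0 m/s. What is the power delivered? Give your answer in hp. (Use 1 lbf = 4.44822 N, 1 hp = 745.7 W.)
Convert to SI: F = 251.013 N, v = 23.0 m/s
P = Fv = (251.013)(23.0) = 5773.3 W = 7.742 hp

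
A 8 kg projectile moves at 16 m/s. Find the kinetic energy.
KE = ½mv² = ½(8)(16)² = 1024.0 J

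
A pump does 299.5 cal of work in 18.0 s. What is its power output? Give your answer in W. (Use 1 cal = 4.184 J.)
Convert to SI: W = 1253.11 J, t = 18.0 s
P = W/t = 1253.11/18.0 = 69.62 W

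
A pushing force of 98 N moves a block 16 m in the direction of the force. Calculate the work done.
W = F·d = (98)(16) = 1568 J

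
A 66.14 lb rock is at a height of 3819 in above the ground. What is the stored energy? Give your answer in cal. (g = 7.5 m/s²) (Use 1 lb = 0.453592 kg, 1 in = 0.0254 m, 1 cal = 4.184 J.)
Convert to SI: m = 30.0006 kg, h = 97.0026 m
PE = mgh = (30.0006)(7.5)(97.0026) = 21826.0 J = 5217 cal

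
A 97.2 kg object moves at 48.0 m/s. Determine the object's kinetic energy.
KE = ½mv² = ½(97.2)(48.0)² = 112000 J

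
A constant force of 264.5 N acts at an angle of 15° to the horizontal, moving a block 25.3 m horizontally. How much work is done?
W = F·d·cosθ = (264.5)(25.3)cos(15°) = 6464 J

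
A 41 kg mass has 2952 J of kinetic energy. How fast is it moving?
v = √(2·KE/m) = √(2·2952/41) = 12.0 m/s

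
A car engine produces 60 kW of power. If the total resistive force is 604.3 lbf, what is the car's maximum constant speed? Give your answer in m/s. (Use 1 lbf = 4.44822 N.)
Convert to SI: F = 2688.06 N
P = Fv ⇒ v = P/F = 60000 W/2688.06 N = 22.32 m/s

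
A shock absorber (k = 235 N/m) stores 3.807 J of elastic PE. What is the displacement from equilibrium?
x = √(2·PE/k) = √(2·3.807/235) = 0.18 m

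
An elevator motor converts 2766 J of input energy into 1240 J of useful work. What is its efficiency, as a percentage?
η = W_out/W_in = 1240/2766 = 44.83%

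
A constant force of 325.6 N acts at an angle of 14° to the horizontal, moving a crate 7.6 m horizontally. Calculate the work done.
W = F·d·cosθ = (325.6)(7.6)cos(14°) = 2401 J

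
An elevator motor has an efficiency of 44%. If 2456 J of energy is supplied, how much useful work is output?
W_out = η·W_in = 0.44·2456 = 1080.64 J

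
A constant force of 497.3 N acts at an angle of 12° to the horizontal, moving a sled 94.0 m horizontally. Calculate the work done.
W = F·d·cosθ = (497.3)(94.0)cos(12°) = 45720 J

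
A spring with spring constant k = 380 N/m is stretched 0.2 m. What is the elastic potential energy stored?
PE = ½kx² = ½(380)(0.2)² = 7.6 J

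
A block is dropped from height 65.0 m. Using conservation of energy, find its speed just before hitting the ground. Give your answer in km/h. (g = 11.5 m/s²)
mgh = ½mv² ⇒ v = √(2gh) = √(2·11.5·65.0) = 38.6652 m/s = 139.2 km/h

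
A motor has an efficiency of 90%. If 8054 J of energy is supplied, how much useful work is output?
W_out = η·W_in = 0.9·8054 = 7248.6 J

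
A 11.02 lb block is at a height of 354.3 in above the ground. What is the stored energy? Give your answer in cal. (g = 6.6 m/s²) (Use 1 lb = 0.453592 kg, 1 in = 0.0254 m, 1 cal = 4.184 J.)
Convert to SI: m = 4.99858 kg, h = 8.99922 m
PE = mgh = (4.99858)(6.6)(8.99922) = 296.89 J = 70.96 cal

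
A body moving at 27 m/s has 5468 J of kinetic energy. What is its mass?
m = 2·KE/v² = 2·5468/(27)² = 15.0 kg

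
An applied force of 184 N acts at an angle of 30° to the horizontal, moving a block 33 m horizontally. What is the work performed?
W = F·d·cosθ = (184)(33)cos(30°) = 5259 J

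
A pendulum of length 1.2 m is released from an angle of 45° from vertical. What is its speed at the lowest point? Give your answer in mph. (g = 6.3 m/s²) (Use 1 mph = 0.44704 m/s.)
h = L(1 − cosθ) = 1.2(1 − cos45°) = 0.351472 m
v = √(2gh) = √(2·6.3·0.351472) = 2.10441 m/s = 4.707 mph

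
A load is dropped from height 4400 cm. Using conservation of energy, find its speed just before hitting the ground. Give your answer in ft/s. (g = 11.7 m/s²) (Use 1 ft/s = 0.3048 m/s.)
Convert to SI: h = 44.0 m
mgh = ½mv² ⇒ v = √(2gh) = √(2·11.7·44.0) = 32.0874 m/s = 105.3 ft/s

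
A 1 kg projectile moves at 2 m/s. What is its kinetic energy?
KE = ½mv² = ½(1)(2)² = 2.0 J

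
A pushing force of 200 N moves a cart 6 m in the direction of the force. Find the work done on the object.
W = F·d = (200)(6) = 1200 J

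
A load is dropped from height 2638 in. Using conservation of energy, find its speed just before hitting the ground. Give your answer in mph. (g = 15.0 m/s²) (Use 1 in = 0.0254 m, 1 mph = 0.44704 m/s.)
Convert to SI: h = 67.0052 m
mgh = ½mv² ⇒ v = √(2gh) = √(2·15.0·67.0052) = 44.8348 m/s = 100.3 mph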